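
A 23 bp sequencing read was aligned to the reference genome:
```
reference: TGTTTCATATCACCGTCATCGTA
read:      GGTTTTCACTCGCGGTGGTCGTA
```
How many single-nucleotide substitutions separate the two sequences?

The sequences differ at positions 1, 6, 7, 8, 9, 12, 14, 17, 18 (1-based) — 9 in total.

9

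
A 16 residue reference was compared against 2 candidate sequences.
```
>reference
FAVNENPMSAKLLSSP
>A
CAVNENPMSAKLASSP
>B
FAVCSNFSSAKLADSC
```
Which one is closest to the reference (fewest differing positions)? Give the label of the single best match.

A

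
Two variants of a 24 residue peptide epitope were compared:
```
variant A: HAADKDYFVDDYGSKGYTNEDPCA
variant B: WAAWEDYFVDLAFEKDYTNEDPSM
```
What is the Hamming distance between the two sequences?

10

Comparing position by position, 10 positions differ: 1 (H/W), 4 (D/W), 5 (K/E), 11 (D/L), 12 (Y/A), 13 (G/F), 14 (S/E), 16 (G/D), 23 (C/S), 24 (A/M).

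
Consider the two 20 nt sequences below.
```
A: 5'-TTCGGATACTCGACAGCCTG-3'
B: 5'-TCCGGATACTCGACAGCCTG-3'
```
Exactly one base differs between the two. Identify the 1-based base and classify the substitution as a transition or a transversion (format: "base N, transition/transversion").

The sequences differ only at base 2: T→C (pyrimidine→pyrimidine), a transition.

base 2, transition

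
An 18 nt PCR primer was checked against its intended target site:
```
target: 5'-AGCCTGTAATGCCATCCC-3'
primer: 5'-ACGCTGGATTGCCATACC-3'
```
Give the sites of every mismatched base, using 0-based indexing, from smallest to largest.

1, 2, 6, 8, 15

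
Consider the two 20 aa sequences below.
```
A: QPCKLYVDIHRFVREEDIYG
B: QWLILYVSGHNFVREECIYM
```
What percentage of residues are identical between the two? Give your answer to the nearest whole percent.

8 positions differ (2, 3, 4, 8, 9, 11, 17, 20), so 12 of 20 match: 12/20 = 60%.

60%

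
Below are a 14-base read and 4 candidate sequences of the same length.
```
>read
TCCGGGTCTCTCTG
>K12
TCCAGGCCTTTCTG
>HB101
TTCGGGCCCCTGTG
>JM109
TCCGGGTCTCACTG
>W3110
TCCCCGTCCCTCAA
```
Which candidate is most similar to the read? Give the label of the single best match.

JM109

K12 differs at 3 sites; HB101 differs at 4 sites; JM109 differs at 1 site; W3110 differs at 5 sites. The closest is JM109.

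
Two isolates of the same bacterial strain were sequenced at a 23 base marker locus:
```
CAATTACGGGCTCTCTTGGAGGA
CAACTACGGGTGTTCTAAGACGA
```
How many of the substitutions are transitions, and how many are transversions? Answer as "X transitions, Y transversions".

4 transitions, 3 transversions

Mismatches (1-based):
position 4: T→C (pyrimidine→pyrimidine, transition)
position 11: C→T (pyrimidine→pyrimidine, transition)
position 12: T→G (pyrimidine→purine, transversion)
position 13: C→T (pyrimidine→pyrimidine, transition)
position 17: T→A (pyrimidine→purine, transversion)
position 18: G→A (purine→purine, transition)
position 21: G→C (purine→pyrimidine, transversion)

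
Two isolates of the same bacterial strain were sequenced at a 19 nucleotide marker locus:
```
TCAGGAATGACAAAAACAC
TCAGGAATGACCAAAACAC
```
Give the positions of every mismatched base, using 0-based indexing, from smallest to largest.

Scanning 0-based: 11: A/C.

11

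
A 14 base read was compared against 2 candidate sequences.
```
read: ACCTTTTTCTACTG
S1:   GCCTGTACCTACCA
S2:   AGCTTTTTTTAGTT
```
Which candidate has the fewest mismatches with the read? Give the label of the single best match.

S2

S1 differs at 6 sites; S2 differs at 4 sites. The closest is S2.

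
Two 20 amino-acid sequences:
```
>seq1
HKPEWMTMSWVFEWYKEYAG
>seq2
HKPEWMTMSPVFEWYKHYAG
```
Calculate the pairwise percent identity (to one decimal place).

2 positions differ (10, 17), so 18 of 20 match: 18/20 = 90%.

90.0%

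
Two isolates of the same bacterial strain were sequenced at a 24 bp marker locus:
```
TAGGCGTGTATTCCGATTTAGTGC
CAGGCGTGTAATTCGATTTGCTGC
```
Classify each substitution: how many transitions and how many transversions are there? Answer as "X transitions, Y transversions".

3 transitions, 2 transversions

Mismatches (1-based):
base 1: T→C (pyrimidine→pyrimidine, transition)
base 11: T→A (pyrimidine→purine, transversion)
base 13: C→T (pyrimidine→pyrimidine, transition)
base 20: A→G (purine→purine, transition)
base 21: G→C (purine→pyrimidine, transversion)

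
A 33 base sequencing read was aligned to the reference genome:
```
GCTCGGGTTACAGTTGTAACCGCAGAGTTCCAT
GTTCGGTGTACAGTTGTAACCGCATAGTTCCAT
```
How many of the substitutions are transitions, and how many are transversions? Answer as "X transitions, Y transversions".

1 transition, 3 transversions

Transitions (purine↔purine or pyrimidine↔pyrimidine): 2 C→T.
Transversions (purine↔pyrimidine): 7 G→T, 8 T→G, 25 G→T.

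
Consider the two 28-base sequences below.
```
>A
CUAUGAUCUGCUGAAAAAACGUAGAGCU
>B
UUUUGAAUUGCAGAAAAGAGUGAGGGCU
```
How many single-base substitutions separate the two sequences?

Comparing position by position, 10 positions differ: 1 (C/U), 3 (A/U), 7 (U/A), 8 (C/U), 12 (U/A), 18 (A/G), 20 (C/G), 21 (G/U), 22 (U/G), 25 (A/G).

10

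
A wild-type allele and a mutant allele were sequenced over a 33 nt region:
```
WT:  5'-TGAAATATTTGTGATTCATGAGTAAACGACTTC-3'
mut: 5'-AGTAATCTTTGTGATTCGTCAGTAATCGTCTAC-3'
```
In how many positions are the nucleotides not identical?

Comparing position by position, 8 positions differ: 1 (T/A), 3 (A/T), 7 (A/C), 18 (A/G), 20 (G/C), 26 (A/T), 29 (A/T), 32 (T/A).

8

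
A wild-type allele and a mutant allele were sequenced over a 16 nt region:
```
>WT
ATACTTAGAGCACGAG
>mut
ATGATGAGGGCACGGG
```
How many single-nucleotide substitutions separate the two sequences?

5

Mismatches (1-based): position 3: A→G; position 4: C→A; position 6: T→G; position 9: A→G; position 15: A→G.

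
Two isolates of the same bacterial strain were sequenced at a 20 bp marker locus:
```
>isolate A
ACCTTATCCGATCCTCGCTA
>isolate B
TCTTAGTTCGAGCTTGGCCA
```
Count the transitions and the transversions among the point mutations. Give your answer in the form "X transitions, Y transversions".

5 transitions, 4 transversions

Mismatches (1-based):
base 1: A→T (purine→pyrimidine, transversion)
base 3: C→T (pyrimidine→pyrimidine, transition)
base 5: T→A (pyrimidine→purine, transversion)
base 6: A→G (purine→purine, transition)
base 8: C→T (pyrimidine→pyrimidine, transition)
base 12: T→G (pyrimidine→purine, transversion)
base 14: C→T (pyrimidine→pyrimidine, transition)
base 16: C→G (pyrimidine→purine, transversion)
base 19: T→C (pyrimidine→pyrimidine, transition)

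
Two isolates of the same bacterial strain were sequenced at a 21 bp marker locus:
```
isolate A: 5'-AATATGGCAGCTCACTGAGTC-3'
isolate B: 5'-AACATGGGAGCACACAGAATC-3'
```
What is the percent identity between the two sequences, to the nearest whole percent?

76%

5 positions differ (3, 8, 12, 16, 19), so 16 of 21 match: 16/21 = 76.19%.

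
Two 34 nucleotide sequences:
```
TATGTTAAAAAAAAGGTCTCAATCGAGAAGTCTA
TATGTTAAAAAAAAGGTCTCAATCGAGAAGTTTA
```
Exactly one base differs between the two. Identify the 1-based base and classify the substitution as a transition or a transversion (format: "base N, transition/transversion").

base 32, transition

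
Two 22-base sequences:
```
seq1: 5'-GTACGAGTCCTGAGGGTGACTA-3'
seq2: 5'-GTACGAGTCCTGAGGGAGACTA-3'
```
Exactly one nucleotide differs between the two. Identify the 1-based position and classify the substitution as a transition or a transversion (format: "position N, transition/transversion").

position 17, transversion

Position 17 changes T→A. T is a pyrimidine and A is a purine, so this is a transversion.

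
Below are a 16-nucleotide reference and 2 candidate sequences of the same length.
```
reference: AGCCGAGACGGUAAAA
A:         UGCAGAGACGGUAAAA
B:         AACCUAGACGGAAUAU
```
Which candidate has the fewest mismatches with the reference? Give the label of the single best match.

A differs at 2 positions; B differs at 5 positions. The closest is A.

A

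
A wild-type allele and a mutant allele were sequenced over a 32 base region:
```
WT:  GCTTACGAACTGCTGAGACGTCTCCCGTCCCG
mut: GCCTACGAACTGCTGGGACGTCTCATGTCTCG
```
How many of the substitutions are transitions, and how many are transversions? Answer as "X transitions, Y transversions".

Mismatches (1-based):
site 3: T→C (pyrimidine→pyrimidine, transition)
site 16: A→G (purine→purine, transition)
site 25: C→A (pyrimidine→purine, transversion)
site 26: C→T (pyrimidine→pyrimidine, transition)
site 30: C→T (pyrimidine→pyrimidine, transition)

4 transitions, 1 transversion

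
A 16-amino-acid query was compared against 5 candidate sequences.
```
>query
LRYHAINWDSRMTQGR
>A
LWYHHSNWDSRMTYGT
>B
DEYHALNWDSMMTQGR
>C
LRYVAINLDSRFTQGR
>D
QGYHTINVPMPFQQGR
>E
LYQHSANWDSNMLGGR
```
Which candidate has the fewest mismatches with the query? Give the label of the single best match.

C

Hamming distances to query — A: 5; B: 4; C: 3; D: 9; E: 7.
Smallest is C with 3 mismatches.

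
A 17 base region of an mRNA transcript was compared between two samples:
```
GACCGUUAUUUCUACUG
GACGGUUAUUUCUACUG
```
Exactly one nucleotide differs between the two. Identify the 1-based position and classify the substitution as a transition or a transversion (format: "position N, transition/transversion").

position 4, transversion

Position 4 changes C→G. C is a pyrimidine and G is a purine, so this is a transversion.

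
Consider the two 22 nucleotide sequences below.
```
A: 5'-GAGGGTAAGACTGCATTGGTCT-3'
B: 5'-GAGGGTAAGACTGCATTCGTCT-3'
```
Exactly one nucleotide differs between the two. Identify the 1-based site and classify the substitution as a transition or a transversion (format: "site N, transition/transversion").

site 18, transversion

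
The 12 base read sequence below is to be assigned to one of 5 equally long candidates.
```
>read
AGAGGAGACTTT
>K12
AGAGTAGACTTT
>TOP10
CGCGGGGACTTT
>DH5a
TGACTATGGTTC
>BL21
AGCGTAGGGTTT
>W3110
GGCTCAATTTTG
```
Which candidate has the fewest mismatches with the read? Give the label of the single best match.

Hamming distances to read — K12: 1; TOP10: 3; DH5a: 7; BL21: 4; W3110: 8.
Smallest is K12 with 1 mismatch.

K12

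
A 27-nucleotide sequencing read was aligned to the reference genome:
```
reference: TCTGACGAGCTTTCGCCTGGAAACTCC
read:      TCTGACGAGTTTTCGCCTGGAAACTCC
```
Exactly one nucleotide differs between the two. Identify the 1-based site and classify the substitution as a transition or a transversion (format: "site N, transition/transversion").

The sequences differ only at site 10: C→T (pyrimidine→pyrimidine), a transition.

site 10, transition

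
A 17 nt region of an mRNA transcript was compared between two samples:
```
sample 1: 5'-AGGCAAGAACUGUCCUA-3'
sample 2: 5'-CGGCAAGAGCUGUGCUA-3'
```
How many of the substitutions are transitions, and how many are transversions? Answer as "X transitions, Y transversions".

Mismatches (1-based):
site 1: A→C (purine→pyrimidine, transversion)
site 9: A→G (purine→purine, transition)
site 14: C→G (pyrimidine→purine, transversion)

1 transition, 2 transversions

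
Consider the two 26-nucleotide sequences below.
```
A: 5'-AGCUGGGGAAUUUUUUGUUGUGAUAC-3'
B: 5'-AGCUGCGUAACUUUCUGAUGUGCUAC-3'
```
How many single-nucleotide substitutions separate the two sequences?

6

Comparing position by position, 6 bases differ: 6 (G/C), 8 (G/U), 11 (U/C), 15 (U/C), 18 (U/A), 23 (A/C).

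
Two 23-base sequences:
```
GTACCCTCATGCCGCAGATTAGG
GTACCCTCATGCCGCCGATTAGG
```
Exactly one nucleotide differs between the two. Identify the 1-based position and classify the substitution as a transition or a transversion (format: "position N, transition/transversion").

position 16, transversion

Position 16 changes A→C. A is a purine and C is a pyrimidine, so this is a transversion.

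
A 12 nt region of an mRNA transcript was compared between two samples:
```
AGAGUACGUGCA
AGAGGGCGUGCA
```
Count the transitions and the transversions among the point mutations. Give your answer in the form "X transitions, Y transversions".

1 transition, 1 transversion

Mismatches (1-based):
base 5: U→G (pyrimidine→purine, transversion)
base 6: A→G (purine→purine, transition)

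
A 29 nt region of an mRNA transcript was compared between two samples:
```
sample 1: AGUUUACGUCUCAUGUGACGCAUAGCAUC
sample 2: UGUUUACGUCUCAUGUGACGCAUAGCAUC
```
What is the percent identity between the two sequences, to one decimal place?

96.6%

Mismatch at position 1 (1-based): 1 of 29.
Identical positions: 28/29 = 96.55% → 96.6%.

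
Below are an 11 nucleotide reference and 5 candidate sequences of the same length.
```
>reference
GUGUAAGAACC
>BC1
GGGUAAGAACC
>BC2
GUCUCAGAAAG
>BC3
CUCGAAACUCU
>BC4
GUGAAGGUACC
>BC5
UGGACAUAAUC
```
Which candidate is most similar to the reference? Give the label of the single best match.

BC1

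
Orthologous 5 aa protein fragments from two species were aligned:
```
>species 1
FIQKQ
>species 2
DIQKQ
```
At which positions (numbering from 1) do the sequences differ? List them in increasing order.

Differences at position 1 (F→D).

1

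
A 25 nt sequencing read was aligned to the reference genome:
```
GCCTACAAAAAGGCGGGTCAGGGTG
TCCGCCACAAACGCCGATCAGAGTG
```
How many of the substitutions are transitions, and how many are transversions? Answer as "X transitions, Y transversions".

Transitions (purine↔purine or pyrimidine↔pyrimidine): 17 G→A, 22 G→A.
Transversions (purine↔pyrimidine): 1 G→T, 4 T→G, 5 A→C, 8 A→C, 12 G→C, 15 G→C.

2 transitions, 6 transversions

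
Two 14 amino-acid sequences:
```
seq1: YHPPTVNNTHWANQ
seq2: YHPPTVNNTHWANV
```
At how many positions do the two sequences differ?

1

Mismatches (1-based): position 14: Q→V.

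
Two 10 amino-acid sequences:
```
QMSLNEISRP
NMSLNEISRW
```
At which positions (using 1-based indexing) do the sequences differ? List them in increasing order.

1, 10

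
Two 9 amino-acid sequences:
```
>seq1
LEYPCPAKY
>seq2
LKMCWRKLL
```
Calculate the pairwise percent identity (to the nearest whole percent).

11%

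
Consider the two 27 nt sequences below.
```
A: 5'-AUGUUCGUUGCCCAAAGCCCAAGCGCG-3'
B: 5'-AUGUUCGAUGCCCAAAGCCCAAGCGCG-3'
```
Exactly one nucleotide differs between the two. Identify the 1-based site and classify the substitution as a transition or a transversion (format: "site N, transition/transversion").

The sequences differ only at site 8: U→A (pyrimidine→purine), a transversion.

site 8, transversion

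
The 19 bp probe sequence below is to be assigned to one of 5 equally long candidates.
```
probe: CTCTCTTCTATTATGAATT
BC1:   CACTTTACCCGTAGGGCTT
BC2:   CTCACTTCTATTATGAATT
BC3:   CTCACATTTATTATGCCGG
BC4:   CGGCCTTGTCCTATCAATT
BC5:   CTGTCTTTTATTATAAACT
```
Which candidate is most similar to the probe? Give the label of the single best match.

BC2

Hamming distances to probe — BC1: 9; BC2: 1; BC3: 7; BC4: 7; BC5: 4.
Smallest is BC2 with 1 mismatch.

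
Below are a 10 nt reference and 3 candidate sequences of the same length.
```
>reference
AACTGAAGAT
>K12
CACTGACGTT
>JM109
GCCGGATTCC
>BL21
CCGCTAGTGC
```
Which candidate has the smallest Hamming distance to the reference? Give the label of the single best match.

K12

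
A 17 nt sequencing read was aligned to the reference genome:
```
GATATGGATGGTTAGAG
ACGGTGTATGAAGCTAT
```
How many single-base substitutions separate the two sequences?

11

Comparing position by position, 11 positions differ: 1 (G/A), 2 (A/C), 3 (T/G), 4 (A/G), 7 (G/T), 11 (G/A), 12 (T/A), 13 (T/G), 14 (A/C), 15 (G/T), 17 (G/T).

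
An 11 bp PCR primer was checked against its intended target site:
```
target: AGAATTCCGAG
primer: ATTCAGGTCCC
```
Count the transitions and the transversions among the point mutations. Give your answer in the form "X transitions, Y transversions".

1 transition, 9 transversions

Mismatches (1-based):
base 2: G→T (purine→pyrimidine, transversion)
base 3: A→T (purine→pyrimidine, transversion)
base 4: A→C (purine→pyrimidine, transversion)
base 5: T→A (pyrimidine→purine, transversion)
base 6: T→G (pyrimidine→purine, transversion)
base 7: C→G (pyrimidine→purine, transversion)
base 8: C→T (pyrimidine→pyrimidine, transition)
base 9: G→C (purine→pyrimidine, transversion)
base 10: A→C (purine→pyrimidine, transversion)
base 11: G→C (purine→pyrimidine, transversion)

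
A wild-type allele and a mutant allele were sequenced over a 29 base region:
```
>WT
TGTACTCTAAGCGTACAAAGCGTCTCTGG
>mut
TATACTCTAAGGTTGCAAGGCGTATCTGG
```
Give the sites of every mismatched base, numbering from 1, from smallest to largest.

Differences at site 2 (G→A), site 12 (C→G), site 13 (G→T), site 15 (A→G), site 19 (A→G), site 24 (C→A).

2, 12, 13, 15, 19, 24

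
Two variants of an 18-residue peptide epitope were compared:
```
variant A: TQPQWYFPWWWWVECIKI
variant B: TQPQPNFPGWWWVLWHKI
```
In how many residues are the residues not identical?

6

The sequences differ at residues 5, 6, 9, 14, 15, 16 (1-based) — 6 in total.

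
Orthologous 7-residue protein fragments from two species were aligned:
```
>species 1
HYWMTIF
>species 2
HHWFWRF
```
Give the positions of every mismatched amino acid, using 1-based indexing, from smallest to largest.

Scanning 1-based: 2: Y/H; 4: M/F; 5: T/W; 6: I/R.

2, 4, 5, 6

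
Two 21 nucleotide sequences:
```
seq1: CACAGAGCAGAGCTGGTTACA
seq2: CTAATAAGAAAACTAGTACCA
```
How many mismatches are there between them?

10

Comparing position by position, 10 positions differ: 2 (A/T), 3 (C/A), 5 (G/T), 7 (G/A), 8 (C/G), 10 (G/A), 12 (G/A), 15 (G/A), 18 (T/A), 19 (A/C).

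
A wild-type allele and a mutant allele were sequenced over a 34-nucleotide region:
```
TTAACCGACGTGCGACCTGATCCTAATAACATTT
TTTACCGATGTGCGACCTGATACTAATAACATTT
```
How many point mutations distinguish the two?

3

The sequences differ at bases 3, 9, 22 (1-based) — 3 in total.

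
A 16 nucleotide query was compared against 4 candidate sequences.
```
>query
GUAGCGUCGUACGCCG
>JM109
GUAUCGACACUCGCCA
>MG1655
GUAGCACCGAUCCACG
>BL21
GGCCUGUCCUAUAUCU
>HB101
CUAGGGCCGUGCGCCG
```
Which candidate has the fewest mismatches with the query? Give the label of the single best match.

HB101

JM109 differs at 6 bases; MG1655 differs at 6 bases; BL21 differs at 9 bases; HB101 differs at 4 bases. The closest is HB101.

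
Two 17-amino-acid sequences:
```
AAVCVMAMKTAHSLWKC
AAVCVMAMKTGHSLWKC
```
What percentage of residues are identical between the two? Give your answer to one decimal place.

94.1%

1 position differs (11), so 16 of 17 match: 16/17 = 94.12%.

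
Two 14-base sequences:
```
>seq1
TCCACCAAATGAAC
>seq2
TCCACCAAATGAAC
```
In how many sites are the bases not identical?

No positions differ; the sequences are identical.

0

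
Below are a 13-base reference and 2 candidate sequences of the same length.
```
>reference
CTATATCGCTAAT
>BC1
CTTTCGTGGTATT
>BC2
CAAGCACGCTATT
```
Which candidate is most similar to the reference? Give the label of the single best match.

BC2

BC1 differs at 6 bases; BC2 differs at 5 bases. The closest is BC2.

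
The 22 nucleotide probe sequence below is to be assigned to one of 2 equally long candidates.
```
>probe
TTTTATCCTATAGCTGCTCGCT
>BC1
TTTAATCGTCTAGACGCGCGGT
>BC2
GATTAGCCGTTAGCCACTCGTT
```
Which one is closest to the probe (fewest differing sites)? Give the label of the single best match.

BC1 differs at 7 sites; BC2 differs at 8 sites. The closest is BC1.

BC1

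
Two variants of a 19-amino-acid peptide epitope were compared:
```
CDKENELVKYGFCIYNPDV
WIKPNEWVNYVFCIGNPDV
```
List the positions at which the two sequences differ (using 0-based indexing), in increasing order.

Scanning 0-based: 0: C/W; 1: D/I; 3: E/P; 6: L/W; 8: K/N; 10: G/V; 14: Y/G.

0, 1, 3, 6, 8, 10, 14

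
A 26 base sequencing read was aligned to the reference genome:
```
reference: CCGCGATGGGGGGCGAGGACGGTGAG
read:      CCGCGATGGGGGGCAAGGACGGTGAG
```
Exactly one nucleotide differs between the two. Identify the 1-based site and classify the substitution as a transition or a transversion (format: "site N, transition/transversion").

The sequences differ only at site 15: G→A (purine→purine), a transition.

site 15, transition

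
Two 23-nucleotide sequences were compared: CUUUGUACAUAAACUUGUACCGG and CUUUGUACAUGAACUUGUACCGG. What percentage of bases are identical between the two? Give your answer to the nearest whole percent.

96%

Mismatch at position 11 (1-based): 1 of 23.
Identical positions: 22/23 = 95.65% → 96%.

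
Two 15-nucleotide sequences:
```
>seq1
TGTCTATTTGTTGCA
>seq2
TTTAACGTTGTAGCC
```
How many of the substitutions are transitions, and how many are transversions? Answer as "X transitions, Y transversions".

0 transitions, 7 transversions

Mismatches (1-based):
site 2: G→T (purine→pyrimidine, transversion)
site 4: C→A (pyrimidine→purine, transversion)
site 5: T→A (pyrimidine→purine, transversion)
site 6: A→C (purine→pyrimidine, transversion)
site 7: T→G (pyrimidine→purine, transversion)
site 12: T→A (pyrimidine→purine, transversion)
site 15: A→C (purine→pyrimidine, transversion)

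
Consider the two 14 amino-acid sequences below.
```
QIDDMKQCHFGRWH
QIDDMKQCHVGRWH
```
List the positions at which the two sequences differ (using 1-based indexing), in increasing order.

Scanning 1-based: 10: F/V.

10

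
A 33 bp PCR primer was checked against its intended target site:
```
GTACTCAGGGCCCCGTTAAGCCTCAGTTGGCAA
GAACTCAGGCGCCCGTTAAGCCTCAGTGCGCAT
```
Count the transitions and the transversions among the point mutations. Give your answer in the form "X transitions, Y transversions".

0 transitions, 6 transversions

Transitions (purine↔purine or pyrimidine↔pyrimidine): none.
Transversions (purine↔pyrimidine): 2 T→A, 10 G→C, 11 C→G, 28 T→G, 29 G→C, 33 A→T.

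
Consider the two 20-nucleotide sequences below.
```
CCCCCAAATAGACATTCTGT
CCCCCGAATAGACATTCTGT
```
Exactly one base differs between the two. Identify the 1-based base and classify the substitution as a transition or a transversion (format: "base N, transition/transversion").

base 6, transition

The sequences differ only at base 6: A→G (purine→purine), a transition.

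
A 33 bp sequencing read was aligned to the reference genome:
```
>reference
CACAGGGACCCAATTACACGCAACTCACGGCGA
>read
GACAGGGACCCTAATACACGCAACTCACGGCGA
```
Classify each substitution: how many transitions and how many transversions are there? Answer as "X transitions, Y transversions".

0 transitions, 3 transversions

Transitions (purine↔purine or pyrimidine↔pyrimidine): none.
Transversions (purine↔pyrimidine): 1 C→G, 12 A→T, 14 T→A.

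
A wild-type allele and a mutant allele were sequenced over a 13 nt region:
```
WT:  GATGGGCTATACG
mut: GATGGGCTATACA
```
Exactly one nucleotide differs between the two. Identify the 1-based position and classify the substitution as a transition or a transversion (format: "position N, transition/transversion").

position 13, transition

Position 13 changes G→A. G is a purine and A is a purine, so this is a transition.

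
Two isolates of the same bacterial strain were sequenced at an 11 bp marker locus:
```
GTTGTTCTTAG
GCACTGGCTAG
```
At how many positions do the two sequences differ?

6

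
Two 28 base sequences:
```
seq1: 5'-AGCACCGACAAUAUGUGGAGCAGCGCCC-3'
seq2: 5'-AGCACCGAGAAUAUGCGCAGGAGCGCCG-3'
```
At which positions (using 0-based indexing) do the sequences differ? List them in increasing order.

8, 15, 17, 20, 27

Differences at position 8 (C→G), position 15 (U→C), position 17 (G→C), position 20 (C→G), position 27 (C→G).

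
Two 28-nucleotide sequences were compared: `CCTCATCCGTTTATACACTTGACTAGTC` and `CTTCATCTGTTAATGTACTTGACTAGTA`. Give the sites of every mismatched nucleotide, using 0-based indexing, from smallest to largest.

Scanning 0-based: 1: C/T; 7: C/T; 11: T/A; 14: A/G; 15: C/T; 27: C/A.

1, 7, 11, 14, 15, 27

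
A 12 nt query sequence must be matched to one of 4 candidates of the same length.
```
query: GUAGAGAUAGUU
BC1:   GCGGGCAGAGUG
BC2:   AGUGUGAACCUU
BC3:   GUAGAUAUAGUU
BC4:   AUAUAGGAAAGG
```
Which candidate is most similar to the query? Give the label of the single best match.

Hamming distances to query — BC1: 6; BC2: 7; BC3: 1; BC4: 7.
Smallest is BC3 with 1 mismatch.

BC3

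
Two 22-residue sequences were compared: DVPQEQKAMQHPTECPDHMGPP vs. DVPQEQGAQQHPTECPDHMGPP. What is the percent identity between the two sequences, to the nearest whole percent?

91%

Mismatches at positions 7, 9 (1-based): 2 of 22.
Identical positions: 20/22 = 90.91% → 91%.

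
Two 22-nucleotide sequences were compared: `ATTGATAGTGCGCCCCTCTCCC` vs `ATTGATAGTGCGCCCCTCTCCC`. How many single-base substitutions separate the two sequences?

0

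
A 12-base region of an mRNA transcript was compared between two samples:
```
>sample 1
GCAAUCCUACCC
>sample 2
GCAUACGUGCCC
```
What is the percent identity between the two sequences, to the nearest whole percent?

Mismatches at positions 4, 5, 7, 9 (1-based): 4 of 12.
Identical positions: 8/12 = 66.67% → 67%.

67%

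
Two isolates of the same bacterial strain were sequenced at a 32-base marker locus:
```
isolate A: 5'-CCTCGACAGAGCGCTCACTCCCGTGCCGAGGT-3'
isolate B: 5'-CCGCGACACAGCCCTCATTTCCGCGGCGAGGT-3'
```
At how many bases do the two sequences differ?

7

The sequences differ at bases 3, 9, 13, 18, 20, 24, 26 (1-based) — 7 in total.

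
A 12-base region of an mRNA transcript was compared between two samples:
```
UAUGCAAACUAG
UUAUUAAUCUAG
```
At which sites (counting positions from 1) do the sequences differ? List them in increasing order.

2, 3, 4, 5, 8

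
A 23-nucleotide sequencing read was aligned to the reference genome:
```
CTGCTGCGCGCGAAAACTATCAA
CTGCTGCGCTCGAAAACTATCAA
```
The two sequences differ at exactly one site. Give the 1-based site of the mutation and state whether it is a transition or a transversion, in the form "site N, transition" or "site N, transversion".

site 10, transversion

Site 10 changes G→T. G is a purine and T is a pyrimidine, so this is a transversion.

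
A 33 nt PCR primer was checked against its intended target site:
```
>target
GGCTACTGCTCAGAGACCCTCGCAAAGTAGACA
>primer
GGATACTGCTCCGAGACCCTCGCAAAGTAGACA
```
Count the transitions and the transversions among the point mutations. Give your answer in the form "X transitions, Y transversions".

Transitions (purine↔purine or pyrimidine↔pyrimidine): none.
Transversions (purine↔pyrimidine): 3 C→A, 12 A→C.

0 transitions, 2 transversions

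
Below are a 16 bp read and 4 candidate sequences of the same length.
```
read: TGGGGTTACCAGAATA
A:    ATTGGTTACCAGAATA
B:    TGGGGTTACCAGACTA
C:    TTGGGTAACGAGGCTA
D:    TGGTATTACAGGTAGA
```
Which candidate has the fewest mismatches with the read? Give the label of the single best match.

Hamming distances to read — A: 3; B: 1; C: 5; D: 6.
Smallest is B with 1 mismatch.

B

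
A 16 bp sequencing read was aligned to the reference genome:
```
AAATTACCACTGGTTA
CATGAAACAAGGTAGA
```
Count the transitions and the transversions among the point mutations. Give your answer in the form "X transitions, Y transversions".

0 transitions, 10 transversions

Transitions (purine↔purine or pyrimidine↔pyrimidine): none.
Transversions (purine↔pyrimidine): 1 A→C, 3 A→T, 4 T→G, 5 T→A, 7 C→A, 10 C→A, 11 T→G, 13 G→T, 14 T→A, 15 T→G.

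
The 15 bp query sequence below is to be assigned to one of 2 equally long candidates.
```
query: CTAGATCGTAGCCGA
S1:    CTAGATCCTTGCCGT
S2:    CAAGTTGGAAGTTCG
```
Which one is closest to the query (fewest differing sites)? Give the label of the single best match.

Hamming distances to query — S1: 3; S2: 8.
Smallest is S1 with 3 mismatches.

S1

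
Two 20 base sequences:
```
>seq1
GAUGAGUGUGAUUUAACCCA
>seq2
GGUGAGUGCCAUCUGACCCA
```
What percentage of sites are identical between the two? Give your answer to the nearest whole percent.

75%

5 positions differ (2, 9, 10, 13, 15), so 15 of 20 match: 15/20 = 75%.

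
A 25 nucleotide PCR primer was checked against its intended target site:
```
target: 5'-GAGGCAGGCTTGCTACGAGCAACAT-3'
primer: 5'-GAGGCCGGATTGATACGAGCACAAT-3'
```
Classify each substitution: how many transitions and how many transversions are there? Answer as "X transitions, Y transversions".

Mismatches (1-based):
site 6: A→C (purine→pyrimidine, transversion)
site 9: C→A (pyrimidine→purine, transversion)
site 13: C→A (pyrimidine→purine, transversion)
site 22: A→C (purine→pyrimidine, transversion)
site 23: C→A (pyrimidine→purine, transversion)

0 transitions, 5 transversions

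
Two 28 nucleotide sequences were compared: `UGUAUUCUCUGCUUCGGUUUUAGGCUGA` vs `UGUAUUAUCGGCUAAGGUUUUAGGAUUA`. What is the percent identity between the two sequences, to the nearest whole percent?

6 positions differ (7, 10, 14, 15, 25, 27), so 22 of 28 match: 22/28 = 78.57%.

79%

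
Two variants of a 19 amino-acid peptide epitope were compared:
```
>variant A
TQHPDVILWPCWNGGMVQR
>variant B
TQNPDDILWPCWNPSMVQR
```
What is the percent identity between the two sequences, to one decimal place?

4 positions differ (3, 6, 14, 15), so 15 of 19 match: 15/19 = 78.95%.

78.9%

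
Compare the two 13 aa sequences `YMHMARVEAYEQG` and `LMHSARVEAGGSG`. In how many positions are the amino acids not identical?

5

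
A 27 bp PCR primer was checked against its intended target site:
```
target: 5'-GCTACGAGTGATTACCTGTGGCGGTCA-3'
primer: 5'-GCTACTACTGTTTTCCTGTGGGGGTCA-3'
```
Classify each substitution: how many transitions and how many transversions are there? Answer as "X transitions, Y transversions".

0 transitions, 5 transversions

Mismatches (1-based):
position 6: G→T (purine→pyrimidine, transversion)
position 8: G→C (purine→pyrimidine, transversion)
position 11: A→T (purine→pyrimidine, transversion)
position 14: A→T (purine→pyrimidine, transversion)
position 22: C→G (pyrimidine→purine, transversion)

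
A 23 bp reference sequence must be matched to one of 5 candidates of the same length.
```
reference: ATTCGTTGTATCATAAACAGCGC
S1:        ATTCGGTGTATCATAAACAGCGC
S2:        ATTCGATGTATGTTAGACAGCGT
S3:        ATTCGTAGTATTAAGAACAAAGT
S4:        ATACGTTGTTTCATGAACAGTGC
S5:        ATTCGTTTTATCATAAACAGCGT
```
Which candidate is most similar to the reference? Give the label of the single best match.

S1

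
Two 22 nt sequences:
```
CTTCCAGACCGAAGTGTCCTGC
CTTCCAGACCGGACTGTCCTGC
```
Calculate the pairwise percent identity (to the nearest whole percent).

91%

2 positions differ (12, 14), so 20 of 22 match: 20/22 = 90.91%.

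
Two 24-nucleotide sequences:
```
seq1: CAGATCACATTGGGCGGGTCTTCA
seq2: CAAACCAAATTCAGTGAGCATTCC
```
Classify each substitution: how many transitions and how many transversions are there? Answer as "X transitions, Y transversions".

6 transitions, 4 transversions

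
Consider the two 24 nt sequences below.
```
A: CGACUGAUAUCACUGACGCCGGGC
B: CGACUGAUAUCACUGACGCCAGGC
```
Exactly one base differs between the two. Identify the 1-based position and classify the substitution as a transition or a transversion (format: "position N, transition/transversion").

The sequences differ only at position 21: G→A (purine→purine), a transition.

position 21, transition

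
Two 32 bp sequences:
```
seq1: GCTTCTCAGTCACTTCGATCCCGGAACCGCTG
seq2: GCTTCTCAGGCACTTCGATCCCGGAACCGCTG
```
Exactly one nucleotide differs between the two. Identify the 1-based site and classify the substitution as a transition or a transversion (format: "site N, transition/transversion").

Site 10 changes T→G. T is a pyrimidine and G is a purine, so this is a transversion.

site 10, transversion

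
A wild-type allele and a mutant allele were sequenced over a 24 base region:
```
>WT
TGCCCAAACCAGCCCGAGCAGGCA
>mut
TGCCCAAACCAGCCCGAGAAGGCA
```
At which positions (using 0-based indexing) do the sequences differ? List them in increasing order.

18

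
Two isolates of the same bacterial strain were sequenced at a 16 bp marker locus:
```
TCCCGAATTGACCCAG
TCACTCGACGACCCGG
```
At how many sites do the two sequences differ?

Mismatches (1-based): site 3: C→A; site 5: G→T; site 6: A→C; site 7: A→G; site 8: T→A; site 9: T→C; site 15: A→G.

7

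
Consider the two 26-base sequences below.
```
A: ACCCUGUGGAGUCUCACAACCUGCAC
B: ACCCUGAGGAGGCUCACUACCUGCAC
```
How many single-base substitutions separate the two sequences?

The sequences differ at sites 7, 12, 18 (1-based) — 3 in total.

3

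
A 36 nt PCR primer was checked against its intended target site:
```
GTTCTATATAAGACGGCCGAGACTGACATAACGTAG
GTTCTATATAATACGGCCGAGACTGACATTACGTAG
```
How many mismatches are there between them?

Mismatches (1-based): position 12: G→T; position 30: A→T.

2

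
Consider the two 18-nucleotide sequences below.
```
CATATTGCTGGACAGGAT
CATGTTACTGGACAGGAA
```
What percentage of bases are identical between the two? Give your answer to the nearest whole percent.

Mismatches at positions 4, 7, 18 (1-based): 3 of 18.
Identical positions: 15/18 = 83.33% → 83%.

83%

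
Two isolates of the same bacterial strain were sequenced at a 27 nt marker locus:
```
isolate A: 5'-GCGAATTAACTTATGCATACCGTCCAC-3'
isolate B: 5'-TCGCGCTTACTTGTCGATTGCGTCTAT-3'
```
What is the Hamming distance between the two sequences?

12

Comparing position by position, 12 bases differ: 1 (G/T), 4 (A/C), 5 (A/G), 6 (T/C), 8 (A/T), 13 (A/G), 15 (G/C), 16 (C/G), 19 (A/T), 20 (C/G), 25 (C/T), 27 (C/T).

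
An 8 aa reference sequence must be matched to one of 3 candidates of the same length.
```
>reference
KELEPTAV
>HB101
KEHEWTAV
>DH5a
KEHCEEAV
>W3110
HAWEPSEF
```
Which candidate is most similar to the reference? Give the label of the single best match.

HB101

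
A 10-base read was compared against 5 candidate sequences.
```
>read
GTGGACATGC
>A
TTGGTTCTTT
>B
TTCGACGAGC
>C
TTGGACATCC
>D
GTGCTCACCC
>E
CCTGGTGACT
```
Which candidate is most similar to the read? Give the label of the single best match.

C

A differs at 6 bases; B differs at 4 bases; C differs at 2 bases; D differs at 4 bases; E differs at 9 bases. The closest is C.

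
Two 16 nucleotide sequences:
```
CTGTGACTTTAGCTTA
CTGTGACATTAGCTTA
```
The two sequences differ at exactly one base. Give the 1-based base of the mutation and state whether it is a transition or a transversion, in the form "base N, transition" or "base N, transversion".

base 8, transversion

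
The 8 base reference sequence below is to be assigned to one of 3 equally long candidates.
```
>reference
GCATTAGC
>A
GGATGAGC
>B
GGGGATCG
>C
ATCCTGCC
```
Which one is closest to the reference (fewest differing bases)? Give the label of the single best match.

A differs at 2 bases; B differs at 7 bases; C differs at 6 bases. The closest is A.

A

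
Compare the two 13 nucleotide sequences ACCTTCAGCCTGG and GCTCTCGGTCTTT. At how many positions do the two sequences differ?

Comparing position by position, 7 positions differ: 1 (A/G), 3 (C/T), 4 (T/C), 7 (A/G), 9 (C/T), 12 (G/T), 13 (G/T).

7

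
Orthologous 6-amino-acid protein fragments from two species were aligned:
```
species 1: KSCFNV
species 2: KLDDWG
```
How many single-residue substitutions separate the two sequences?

Mismatches (1-based): position 2: S→L; position 3: C→D; position 4: F→D; position 5: N→W; position 6: V→G.

5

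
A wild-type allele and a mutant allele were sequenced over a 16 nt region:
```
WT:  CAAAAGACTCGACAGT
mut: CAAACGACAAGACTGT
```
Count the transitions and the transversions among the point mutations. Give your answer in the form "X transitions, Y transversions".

Mismatches (1-based):
site 5: A→C (purine→pyrimidine, transversion)
site 9: T→A (pyrimidine→purine, transversion)
site 10: C→A (pyrimidine→purine, transversion)
site 14: A→T (purine→pyrimidine, transversion)

0 transitions, 4 transversions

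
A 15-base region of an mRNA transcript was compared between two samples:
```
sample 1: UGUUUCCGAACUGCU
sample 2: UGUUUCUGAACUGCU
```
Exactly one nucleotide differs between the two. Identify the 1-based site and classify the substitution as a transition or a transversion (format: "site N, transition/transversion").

The sequences differ only at site 7: C→U (pyrimidine→pyrimidine), a transition.

site 7, transition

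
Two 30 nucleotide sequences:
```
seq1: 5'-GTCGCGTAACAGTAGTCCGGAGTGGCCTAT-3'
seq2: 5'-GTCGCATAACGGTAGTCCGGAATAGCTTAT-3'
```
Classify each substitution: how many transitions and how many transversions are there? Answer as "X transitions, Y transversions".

5 transitions, 0 transversions

Transitions (purine↔purine or pyrimidine↔pyrimidine): 6 G→A, 11 A→G, 22 G→A, 24 G→A, 27 C→T.
Transversions (purine↔pyrimidine): none.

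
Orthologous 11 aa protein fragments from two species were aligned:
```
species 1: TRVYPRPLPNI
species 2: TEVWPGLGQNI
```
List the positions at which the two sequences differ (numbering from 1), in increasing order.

2, 4, 6, 7, 8, 9

Scanning 1-based: 2: R/E; 4: Y/W; 6: R/G; 7: P/L; 8: L/G; 9: P/Q.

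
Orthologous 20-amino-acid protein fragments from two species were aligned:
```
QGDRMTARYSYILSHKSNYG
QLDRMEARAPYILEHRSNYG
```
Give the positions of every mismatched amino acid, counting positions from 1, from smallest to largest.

2, 6, 9, 10, 14, 16

Differences at position 2 (G→L), position 6 (T→E), position 9 (Y→A), position 10 (S→P), position 14 (S→E), position 16 (K→R).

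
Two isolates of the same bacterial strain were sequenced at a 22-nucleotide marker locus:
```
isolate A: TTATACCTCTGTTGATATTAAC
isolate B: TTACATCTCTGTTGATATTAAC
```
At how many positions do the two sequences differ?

Comparing position by position, 2 positions differ: 4 (T/C), 6 (C/T).

2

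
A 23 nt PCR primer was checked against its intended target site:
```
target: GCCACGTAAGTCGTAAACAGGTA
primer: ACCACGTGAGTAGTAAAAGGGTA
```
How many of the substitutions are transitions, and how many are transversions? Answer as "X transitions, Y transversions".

Mismatches (1-based):
site 1: G→A (purine→purine, transition)
site 8: A→G (purine→purine, transition)
site 12: C→A (pyrimidine→purine, transversion)
site 18: C→A (pyrimidine→purine, transversion)
site 19: A→G (purine→purine, transition)

3 transitions, 2 transversions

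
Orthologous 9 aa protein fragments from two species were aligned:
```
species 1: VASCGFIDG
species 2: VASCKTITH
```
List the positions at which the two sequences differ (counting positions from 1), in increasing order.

Scanning 1-based: 5: G/K; 6: F/T; 8: D/T; 9: G/H.

5, 6, 8, 9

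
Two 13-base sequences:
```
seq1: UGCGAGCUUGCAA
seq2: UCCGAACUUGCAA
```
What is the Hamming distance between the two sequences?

2

The sequences differ at sites 2, 6 (1-based) — 2 in total.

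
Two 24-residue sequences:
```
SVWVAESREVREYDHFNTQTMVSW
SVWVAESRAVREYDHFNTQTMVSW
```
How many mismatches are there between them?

The sequences differ at positions 9 (1-based) — 1 in total.

1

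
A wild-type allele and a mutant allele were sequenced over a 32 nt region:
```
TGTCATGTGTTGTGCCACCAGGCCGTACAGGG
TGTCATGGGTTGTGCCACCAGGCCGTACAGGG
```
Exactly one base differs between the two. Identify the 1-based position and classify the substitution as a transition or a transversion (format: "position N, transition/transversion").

position 8, transversion

The sequences differ only at position 8: T→G (pyrimidine→purine), a transversion.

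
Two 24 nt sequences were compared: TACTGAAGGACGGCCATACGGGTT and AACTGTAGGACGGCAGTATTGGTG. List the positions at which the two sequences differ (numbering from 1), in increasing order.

1, 6, 15, 16, 19, 20, 24

Scanning 1-based: 1: T/A; 6: A/T; 15: C/A; 16: A/G; 19: C/T; 20: G/T; 24: T/G.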